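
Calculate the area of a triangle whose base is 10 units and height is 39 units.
Area = (1/2) * base * height
Area = (1/2) * 10 * 39
Area = 195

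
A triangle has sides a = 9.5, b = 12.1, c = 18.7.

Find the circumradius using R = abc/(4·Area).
s = (a+b+c)/2 = 20.15
Area = √(s(s-a)(s-b)(s-c)) = √(20.15·10.65·8.05·1.45) = 50.0489
R = abc/(4·Area) = (9.5·12.1·18.7)/(4·50.0489) = 2149.565/200.1956 = 10.74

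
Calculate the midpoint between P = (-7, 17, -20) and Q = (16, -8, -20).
Midpoint = ((-7+16)/2, (17-8)/2, (-20-20)/2) = (4.5, 4.5, -20)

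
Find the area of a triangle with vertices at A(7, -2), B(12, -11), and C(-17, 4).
Using the coordinate formula: Area = (1/2)|x₁(y₂-y₃) + x₂(y₃-y₁) + x₃(y₁-y₂)|
Area = (1/2)|7((-11)-4) + 12(4-(-2)) + (-17)((-2)-(-11))|
Area = (1/2)|7*(-15) + 12*6 + (-17)*9|
Area = (1/2)|(-105) + 72 + (-153)|
Area = (1/2)*186 = 93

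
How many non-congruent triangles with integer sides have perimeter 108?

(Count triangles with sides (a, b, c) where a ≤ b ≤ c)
With a ≤ b ≤ c and a + b + c = 108, the triangle inequality a + b > c gives c < 108/2, so c ≤ 53.
Iterate a from 1 to ⌊p/3⌋ = 36; for each a, b ranges from a to ⌊(p−a)/2⌋ with c = p − a − b, keeping only c ≥ b.
Triples: (2, 53, 53), (3, 52, 53), (4, 51, 53), …
Count = 243 triangles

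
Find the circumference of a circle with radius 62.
Circumference = 2 * pi * r
Circumference = 2 * pi * 62
Circumference = 389.56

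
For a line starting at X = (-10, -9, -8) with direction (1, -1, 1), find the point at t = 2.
P(2) = (-10 + 1(2), -9 + (-1)(2), -8 + 1(2)) = (-8, -11, -6)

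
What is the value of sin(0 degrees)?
sin(0 degrees) = 0
Decimal approximation: 0.0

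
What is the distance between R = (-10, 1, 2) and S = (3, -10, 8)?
d = √[(13)² + (-11)² + (6)²] = √326 = 18.06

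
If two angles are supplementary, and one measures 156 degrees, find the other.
Supplementary angles sum to 180 degrees.
Other angle = 180 - 156
Other angle = 24 degrees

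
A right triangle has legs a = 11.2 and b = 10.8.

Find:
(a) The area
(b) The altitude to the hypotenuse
(a) Area = ½ab = ½·11.2·10.8 = 60.48
(b) Hypotenuse c = √(11.2² + 10.8²) = √242.08 = 15.5589
    Area = ½·c·h_c  →  h_c = 2·Area/c = 2·60.48/15.5589 = 7.774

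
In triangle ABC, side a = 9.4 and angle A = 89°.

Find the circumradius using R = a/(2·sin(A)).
R = a/(2·sin(A)) = 9.4/(2·sin(89°))
R = 9.4/(2·0.999848) = 9.4/1.999695 = 4.701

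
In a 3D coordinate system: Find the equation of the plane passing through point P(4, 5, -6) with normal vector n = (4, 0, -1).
d = n·P = (4)(4) + (0)(5) + (-1)(-6) = 22
Plane: 4x - z = 22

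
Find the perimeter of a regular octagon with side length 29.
Perimeter = number of sides * side length
Perimeter = 8 * 29
Perimeter = 232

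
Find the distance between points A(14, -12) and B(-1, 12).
Using the distance formula: d = sqrt((x₂-x₁)² + (y₂-y₁)²)
dx = (-1) - 14 = -15
dy = 12 - (-12) = 24
d = sqrt((-15)² + 24²) = sqrt(225 + 576) = sqrt(801) = 28.30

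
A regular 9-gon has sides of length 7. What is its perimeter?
Perimeter = number of sides * side length
Perimeter = 9 * 7
Perimeter = 63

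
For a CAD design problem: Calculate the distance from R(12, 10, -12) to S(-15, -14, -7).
d = √[(-27)² + (-24)² + (5)²] = √1330 = 36.47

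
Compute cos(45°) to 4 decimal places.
cos(45 degrees) = sqrt(2)/2
Decimal approximation: 0.7071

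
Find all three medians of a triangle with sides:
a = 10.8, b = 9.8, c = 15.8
Using m_x = ½√(2y² + 2z² - x²):
m_a = ½√(2·9.8² + 2·15.8² - 10.8²) = ½√574.72 = 11.99
m_b = ½√(2·10.8² + 2·15.8² - 9.8²) = ½√636.52 = 12.61
m_c = ½√(2·10.8² + 2·9.8² - 15.8²) = ½√175.72 = 6.628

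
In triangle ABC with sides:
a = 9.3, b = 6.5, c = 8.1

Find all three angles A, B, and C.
By the law of cosines:
cos(A) = (b² + c² - a²)/(2bc) = 0.202944  →  A = 78.29°
cos(B) = (a² + c² - b²)/(2ac) = 0.729125  →  B = 43.19°
cos(C) = (a² + b² - c²)/(2ab) = 0.522167  →  C = 58.52°
Check: A + B + C = 180.0° ✓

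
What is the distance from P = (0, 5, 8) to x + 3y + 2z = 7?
d = |1(0) + 3(5) + 2(8) - (7)| / √(1² + 3² + 2²) = 24/√14 = 6.414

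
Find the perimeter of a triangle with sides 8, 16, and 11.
Perimeter = sum of all sides
Perimeter = 8 + 16 + 11
Perimeter = 35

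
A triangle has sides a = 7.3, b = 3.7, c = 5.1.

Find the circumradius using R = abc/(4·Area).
s = (a+b+c)/2 = 8.05
Area = √(s(s-a)(s-b)(s-c)) = √(8.05·0.75·4.35·2.95) = 8.80206
R = abc/(4·Area) = (7.3·3.7·5.1)/(4·8.80206) = 137.751/35.20824 = 3.912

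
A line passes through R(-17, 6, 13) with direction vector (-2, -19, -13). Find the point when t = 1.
P(1) = (-17 + (-2)(1), 6 + (-19)(1), 13 + (-13)(1)) = (-19, -13, 0)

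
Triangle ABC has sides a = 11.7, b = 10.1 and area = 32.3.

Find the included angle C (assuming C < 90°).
Area = ½ab·sin(C)  →  sin(C) = 2·Area/(ab)
sin(C) = 2·32.3/(11.7·10.1) = 0.546670
C = arcsin(0.546670) = 33.14°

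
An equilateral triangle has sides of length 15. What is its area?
Area = (sqrt(3)/4) * s²
Area = (sqrt(3)/4) * 15²
Area = (sqrt(3)/4) * 225
Area = 97.43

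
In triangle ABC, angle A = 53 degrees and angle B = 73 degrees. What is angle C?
Sum of angles in a triangle = 180 degrees
Third angle = 180 - 53 - 73
Third angle = 54 degrees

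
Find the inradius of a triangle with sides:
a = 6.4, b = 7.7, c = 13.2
s = (a+b+c)/2 = (6.4+7.7+13.2)/2 = 13.65
Area = √(s(s-a)(s-b)(s-c)) = √(13.65·7.25·5.95·0.45) = 16.278
r = Area/s = 16.278/13.65 = 1.193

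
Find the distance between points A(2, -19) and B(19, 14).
Using the distance formula: d = sqrt((x₂-x₁)² + (y₂-y₁)²)
dx = 19 - 2 = 17
dy = 14 - (-19) = 33
d = sqrt(17² + 33²) = sqrt(289 + 1089) = sqrt(1378) = 37.12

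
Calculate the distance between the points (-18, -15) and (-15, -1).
Using the distance formula: d = sqrt((x₂-x₁)² + (y₂-y₁)²)
dx = (-15) - (-18) = 3
dy = (-1) - (-15) = 14
d = sqrt(3² + 14²) = sqrt(9 + 196) = sqrt(205) = 14.32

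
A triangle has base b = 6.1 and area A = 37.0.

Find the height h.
A = ½bh  →  h = 2A/b
h = 2·37.0/6.1 = 12.13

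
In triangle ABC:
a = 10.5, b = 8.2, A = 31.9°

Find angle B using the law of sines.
sin(B)/b = sin(A)/a
sin(B) = b·sin(A)/a = 8.2·sin(31.9°)/10.5 = 0.412685
B = arcsin(0.412685) = 24.37°  (b ≤ a, so B ≤ A and the acute solution is unique)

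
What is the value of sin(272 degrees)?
sin(272 degrees) = -0.9994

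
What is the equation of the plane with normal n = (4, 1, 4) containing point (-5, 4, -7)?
d = n·P = (4)(-5) + (1)(4) + (4)(-7) = -44
Plane: 4x + y + 4z = -44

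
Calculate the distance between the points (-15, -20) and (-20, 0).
Using the distance formula: d = sqrt((x₂-x₁)² + (y₂-y₁)²)
dx = (-20) - (-15) = -5
dy = 0 - (-20) = 20
d = sqrt((-5)² + 20²) = sqrt(25 + 400) = sqrt(425) = 20.62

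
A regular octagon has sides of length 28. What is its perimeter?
Perimeter = number of sides * side length
Perimeter = 8 * 28
Perimeter = 224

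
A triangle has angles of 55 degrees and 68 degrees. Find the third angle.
Sum of angles in a triangle = 180 degrees
Third angle = 180 - 55 - 68
Third angle = 57 degrees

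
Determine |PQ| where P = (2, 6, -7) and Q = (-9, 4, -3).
d = √[(-11)² + (-2)² + (4)²] = √141 = 11.87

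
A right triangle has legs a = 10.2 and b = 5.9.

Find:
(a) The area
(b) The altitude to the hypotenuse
(a) Area = ½ab = ½·10.2·5.9 = 30.09
(b) Hypotenuse c = √(10.2² + 5.9²) = √138.85 = 11.7835
    Area = ½·c·h_c  →  h_c = 2·Area/c = 2·30.09/11.7835 = 5.107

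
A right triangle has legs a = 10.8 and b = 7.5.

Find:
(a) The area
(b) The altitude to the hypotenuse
(a) Area = ½ab = ½·10.8·7.5 = 40.5
(b) Hypotenuse c = √(10.8² + 7.5²) = √172.89 = 13.1488
    Area = ½·c·h_c  →  h_c = 2·Area/c = 2·40.5/13.1488 = 6.16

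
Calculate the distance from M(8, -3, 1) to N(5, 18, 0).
d = √[(-3)² + (21)² + (-1)²] = √451 = 21.24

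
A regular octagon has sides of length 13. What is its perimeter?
Perimeter = number of sides * side length
Perimeter = 8 * 13
Perimeter = 104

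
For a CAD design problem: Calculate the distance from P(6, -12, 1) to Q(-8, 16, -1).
d = √[(-14)² + (28)² + (-2)²] = √984 = 31.37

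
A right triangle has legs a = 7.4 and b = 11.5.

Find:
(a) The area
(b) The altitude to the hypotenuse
(a) Area = ½ab = ½·7.4·11.5 = 42.55
(b) Hypotenuse c = √(7.4² + 11.5²) = √187.01 = 13.6752
    Area = ½·c·h_c  →  h_c = 2·Area/c = 2·42.55/13.6752 = 6.223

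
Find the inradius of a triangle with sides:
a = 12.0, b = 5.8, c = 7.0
s = (a+b+c)/2 = (12.0+5.8+7.0)/2 = 12.4
Area = √(s(s-a)(s-b)(s-c)) = √(12.4·0.4·6.6·5.4) = 13.2957
r = Area/s = 13.2957/12.4 = 1.072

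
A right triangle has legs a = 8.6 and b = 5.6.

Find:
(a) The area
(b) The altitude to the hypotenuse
(a) Area = ½ab = ½·8.6·5.6 = 24.08
(b) Hypotenuse c = √(8.6² + 5.6²) = √105.32 = 10.2626
    Area = ½·c·h_c  →  h_c = 2·Area/c = 2·24.08/10.2626 = 4.693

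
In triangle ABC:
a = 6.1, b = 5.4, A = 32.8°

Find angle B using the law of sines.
sin(B)/b = sin(A)/a
sin(B) = b·sin(A)/a = 5.4·sin(32.8°)/6.1 = 0.479545
B = arcsin(0.479545) = 28.66°  (b ≤ a, so B ≤ A and the acute solution is unique)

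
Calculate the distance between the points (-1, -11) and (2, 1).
Using the distance formula: d = sqrt((x₂-x₁)² + (y₂-y₁)²)
dx = 2 - (-1) = 3
dy = 1 - (-11) = 12
d = sqrt(3² + 12²) = sqrt(9 + 144) = sqrt(153) = 12.37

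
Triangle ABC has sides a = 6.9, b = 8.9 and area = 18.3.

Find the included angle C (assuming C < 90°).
Area = ½ab·sin(C)  →  sin(C) = 2·Area/(ab)
sin(C) = 2·18.3/(6.9·8.9) = 0.595994
C = arcsin(0.595994) = 36.58°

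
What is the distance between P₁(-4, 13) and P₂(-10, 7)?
Using the distance formula: d = sqrt((x₂-x₁)² + (y₂-y₁)²)
dx = (-10) - (-4) = -6
dy = 7 - 13 = -6
d = sqrt((-6)² + (-6)²) = sqrt(36 + 36) = sqrt(72) = 8.49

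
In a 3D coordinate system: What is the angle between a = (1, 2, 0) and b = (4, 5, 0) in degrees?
a·b = 14, |a|² = 5, |b|² = 41
cos θ = 14/√205 ≈ 0.9778
θ ≈ 12.09°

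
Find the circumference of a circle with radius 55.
Circumference = 2 * pi * r
Circumference = 2 * pi * 55
Circumference = 345.58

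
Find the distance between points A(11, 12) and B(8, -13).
Using the distance formula: d = sqrt((x₂-x₁)² + (y₂-y₁)²)
dx = 8 - 11 = -3
dy = (-13) - 12 = -25
d = sqrt((-3)² + (-25)²) = sqrt(9 + 625) = sqrt(634) = 25.18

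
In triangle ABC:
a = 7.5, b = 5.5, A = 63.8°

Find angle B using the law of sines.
sin(B)/b = sin(A)/a
sin(B) = b·sin(A)/a = 5.5·sin(63.8°)/7.5 = 0.657989
B = arcsin(0.657989) = 41.15°  (b ≤ a, so B ≤ A and the acute solution is unique)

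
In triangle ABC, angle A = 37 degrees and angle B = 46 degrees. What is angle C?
Sum of angles in a triangle = 180 degrees
Third angle = 180 - 37 - 46
Third angle = 97 degrees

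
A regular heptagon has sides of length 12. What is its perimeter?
Perimeter = number of sides * side length
Perimeter = 7 * 12
Perimeter = 84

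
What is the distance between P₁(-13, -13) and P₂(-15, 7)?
Using the distance formula: d = sqrt((x₂-x₁)² + (y₂-y₁)²)
dx = (-15) - (-13) = -2
dy = 7 - (-13) = 20
d = sqrt((-2)² + 20²) = sqrt(4 + 400) = sqrt(404) = 20.10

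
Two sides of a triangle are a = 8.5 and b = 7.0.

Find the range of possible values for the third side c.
By the triangle inequality: |a - b| < c < a + b
|8.5 - 7.0| < c < 8.5 + 7.0
1.5 < c < 15.5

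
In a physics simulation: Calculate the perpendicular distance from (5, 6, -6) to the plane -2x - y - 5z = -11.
d = |(-2)(5) + (-1)(6) + (-5)(-6) - (-11)| / √((-2)² + (-1)² + (-5)²) = 25/√30 = 4.564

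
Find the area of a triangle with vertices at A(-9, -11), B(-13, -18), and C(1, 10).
Using the coordinate formula: Area = (1/2)|x₁(y₂-y₃) + x₂(y₃-y₁) + x₃(y₁-y₂)|
Area = (1/2)|(-9)((-18)-10) + (-13)(10-(-11)) + 1((-11)-(-18))|
Area = (1/2)|(-9)*(-28) + (-13)*21 + 1*7|
Area = (1/2)|252 + (-273) + 7|
Area = (1/2)*14 = 7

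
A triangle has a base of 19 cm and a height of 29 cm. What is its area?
Area = (1/2) * base * height
Area = (1/2) * 19 * 29
Area = 275.50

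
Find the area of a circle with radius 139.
Area = pi * r²
Area = pi * 139²
Area = pi * 19321
Area = 60698.71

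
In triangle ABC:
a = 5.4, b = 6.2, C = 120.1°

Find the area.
Using A = ½ab·sin(C):
A = ½·5.4·6.2·sin(120.1°) = ½·33.48·0.865151 = 14.48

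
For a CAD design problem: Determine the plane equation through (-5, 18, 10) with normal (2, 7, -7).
d = n·P = (2)(-5) + (7)(18) + (-7)(10) = 46
Plane: 2x + 7y - 7z = 46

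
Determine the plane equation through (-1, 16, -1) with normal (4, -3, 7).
d = n·P = (4)(-1) + (-3)(16) + (7)(-1) = -59
Plane: 4x - 3y + 7z = -59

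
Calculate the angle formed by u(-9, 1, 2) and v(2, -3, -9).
u·v = -39, |u|² = 86, |v|² = 94
cos θ = -39/√8084 ≈ -0.4338
θ ≈ 115.7°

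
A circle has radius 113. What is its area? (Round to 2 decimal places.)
Area = pi * r²
Area = pi * 113²
Area = pi * 12769
Area = 40115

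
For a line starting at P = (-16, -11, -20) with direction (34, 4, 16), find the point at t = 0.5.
P(0.5) = (-16 + 34(0.5), -11 + 4(0.5), -20 + 16(0.5)) = (1, -9, -12)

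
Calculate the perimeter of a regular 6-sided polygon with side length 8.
Perimeter = number of sides * side length
Perimeter = 6 * 8
Perimeter = 48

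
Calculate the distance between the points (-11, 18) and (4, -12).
Using the distance formula: d = sqrt((x₂-x₁)² + (y₂-y₁)²)
dx = 4 - (-11) = 15
dy = (-12) - 18 = -30
d = sqrt(15² + (-30)²) = sqrt(225 + 900) = sqrt(1125) = 33.54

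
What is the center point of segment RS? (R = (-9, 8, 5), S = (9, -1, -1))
Midpoint = ((-9+9)/2, (8-1)/2, (5-1)/2) = (0, 3.5, 2)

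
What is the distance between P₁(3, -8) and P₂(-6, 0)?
Using the distance formula: d = sqrt((x₂-x₁)² + (y₂-y₁)²)
dx = (-6) - 3 = -9
dy = 0 - (-8) = 8
d = sqrt((-9)² + 8²) = sqrt(81 + 64) = sqrt(145) = 12.04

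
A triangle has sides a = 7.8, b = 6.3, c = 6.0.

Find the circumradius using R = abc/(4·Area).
s = (a+b+c)/2 = 10.05
Area = √(s(s-a)(s-b)(s-c)) = √(10.05·2.25·3.75·4.05) = 18.5318
R = abc/(4·Area) = (7.8·6.3·6.0)/(4·18.5318) = 294.84/74.1272 = 3.977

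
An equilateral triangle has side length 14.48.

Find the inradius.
For an equilateral triangle, r = s/(2√3) where s is the side.
r = 14.48/(2√3) = 14.48/3.464102 = 4.18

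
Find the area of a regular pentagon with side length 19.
For a regular 5-gon with side length s = 19:
Apothem a = s / (2*tan(pi/5)) = 19 / (2*tan(pi/5)) ≈ 13.0756
Perimeter P = 5 * 19 = 95
Area = (1/2) * P * a = (1/2) * 95 * 13.0756 = 621.09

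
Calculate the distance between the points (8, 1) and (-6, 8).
Using the distance formula: d = sqrt((x₂-x₁)² + (y₂-y₁)²)
dx = (-6) - 8 = -14
dy = 8 - 1 = 7
d = sqrt((-14)² + 7²) = sqrt(196 + 49) = sqrt(245) = 15.65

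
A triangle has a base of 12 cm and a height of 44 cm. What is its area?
Area = (1/2) * base * height
Area = (1/2) * 12 * 44
Area = 264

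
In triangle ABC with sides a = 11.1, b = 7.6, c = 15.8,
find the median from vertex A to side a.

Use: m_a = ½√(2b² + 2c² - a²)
m_a = ½√(2·7.6² + 2·15.8² - 11.1²)
m_a = ½√(115.52 + 499.28 - 123.21) = ½√491.59 = 11.09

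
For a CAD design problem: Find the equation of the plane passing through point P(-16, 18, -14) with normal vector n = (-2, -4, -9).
d = n·P = (-2)(-16) + (-4)(18) + (-9)(-14) = 86
Plane: -2x - 4y - 9z = 86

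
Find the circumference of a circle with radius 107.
Circumference = 2 * pi * r
Circumference = 2 * pi * 107
Circumference = 672.30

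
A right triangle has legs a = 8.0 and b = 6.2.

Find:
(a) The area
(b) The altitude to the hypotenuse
(a) Area = ½ab = ½·8.0·6.2 = 24.8
(b) Hypotenuse c = √(8.0² + 6.2²) = √102.44 = 10.1213
    Area = ½·c·h_c  →  h_c = 2·Area/c = 2·24.8/10.1213 = 4.901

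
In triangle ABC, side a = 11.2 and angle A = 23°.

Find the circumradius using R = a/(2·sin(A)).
R = a/(2·sin(A)) = 11.2/(2·sin(23°))
R = 11.2/(2·0.390731) = 11.2/0.781462 = 14.33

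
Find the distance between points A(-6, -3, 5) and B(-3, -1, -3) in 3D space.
d = √[(3)² + (2)² + (-8)²] = √77 = 8.775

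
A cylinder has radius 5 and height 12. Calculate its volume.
Volume = pi * r² * h
Volume = pi * 5² * 12
Volume = pi * 25 * 12
Volume = pi * 300
Volume = 942.48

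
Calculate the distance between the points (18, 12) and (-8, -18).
Using the distance formula: d = sqrt((x₂-x₁)² + (y₂-y₁)²)
dx = (-8) - 18 = -26
dy = (-18) - 12 = -30
d = sqrt((-26)² + (-30)²) = sqrt(676 + 900) = sqrt(1576) = 39.70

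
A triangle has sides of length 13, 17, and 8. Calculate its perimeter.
Perimeter = sum of all sides
Perimeter = 13 + 17 + 8
Perimeter = 38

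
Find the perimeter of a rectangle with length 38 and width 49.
Perimeter = 2 * (length + width)
Perimeter = 2 * (38 + 49)
Perimeter = 2 * 87
Perimeter = 174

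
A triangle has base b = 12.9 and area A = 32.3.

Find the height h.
A = ½bh  →  h = 2A/b
h = 2·32.3/12.9 = 5.008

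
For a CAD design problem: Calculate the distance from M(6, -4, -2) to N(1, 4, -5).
d = √[(-5)² + (8)² + (-3)²] = √98 = 9.899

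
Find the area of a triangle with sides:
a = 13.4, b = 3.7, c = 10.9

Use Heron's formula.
s = (a+b+c)/2 = (13.4+3.7+10.9)/2 = 14
A = √(s(s-a)(s-b)(s-c)) = √(14·0.6·10.3·3.1)
A = √268.212 = 16.38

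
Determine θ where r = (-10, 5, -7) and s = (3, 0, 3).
r·s = -51, |r|² = 174, |s|² = 18
cos θ = -51/√3132 ≈ -0.9113
θ ≈ 155.7°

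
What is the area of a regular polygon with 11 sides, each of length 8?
For a regular 11-gon with side length s = 8:
Apothem a = s / (2*tan(pi/11)) = 8 / (2*tan(pi/11)) ≈ 13.6227
Perimeter P = 11 * 8 = 88
Area = (1/2) * P * a = (1/2) * 88 * 13.6227 = 599.40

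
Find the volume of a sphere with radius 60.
Volume = (4/3) * pi * r³
Volume = (4/3) * pi * 60³
Volume = (4/3) * pi * 216000
Volume = 904778.68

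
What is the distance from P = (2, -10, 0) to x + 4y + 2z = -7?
d = |1(2) + 4(-10) + 2(0) - (-7)| / √(1² + 4² + 2²) = 31/√21 = 6.765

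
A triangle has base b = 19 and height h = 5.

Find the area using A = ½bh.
A = ½·19·5 = 47.5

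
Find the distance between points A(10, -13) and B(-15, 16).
Using the distance formula: d = sqrt((x₂-x₁)² + (y₂-y₁)²)
dx = (-15) - 10 = -25
dy = 16 - (-13) = 29
d = sqrt((-25)² + 29²) = sqrt(625 + 841) = sqrt(1466) = 38.29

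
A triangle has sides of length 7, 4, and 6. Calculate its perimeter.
Perimeter = sum of all sides
Perimeter = 7 + 4 + 6
Perimeter = 17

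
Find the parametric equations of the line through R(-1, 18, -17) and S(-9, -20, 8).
Direction vector d = S - R = (-8, -38, 25)
x = -1 - 8t, y = 18 - 38t, z = -17 + 25t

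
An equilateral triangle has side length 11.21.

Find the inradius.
For an equilateral triangle, r = s/(2√3) where s is the side.
r = 11.21/(2√3) = 11.21/3.464102 = 3.236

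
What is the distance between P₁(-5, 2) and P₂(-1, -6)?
Using the distance formula: d = sqrt((x₂-x₁)² + (y₂-y₁)²)
dx = (-1) - (-5) = 4
dy = (-6) - 2 = -8
d = sqrt(4² + (-8)²) = sqrt(16 + 64) = sqrt(80) = 8.94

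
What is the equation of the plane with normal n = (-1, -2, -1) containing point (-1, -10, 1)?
d = n·P = (-1)(-1) + (-2)(-10) + (-1)(1) = 20
Plane: -x - 2y - z = 20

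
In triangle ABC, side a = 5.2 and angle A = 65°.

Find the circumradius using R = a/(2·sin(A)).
R = a/(2·sin(A)) = 5.2/(2·sin(65°))
R = 5.2/(2·0.906308) = 5.2/1.812616 = 2.869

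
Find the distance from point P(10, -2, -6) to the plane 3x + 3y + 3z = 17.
d = |3(10) + 3(-2) + 3(-6) - (17)| / √(3² + 3² + 3²) = 11/√27 = 2.117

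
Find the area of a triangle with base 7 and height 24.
Area = (1/2) * base * height
Area = (1/2) * 7 * 24
Area = 84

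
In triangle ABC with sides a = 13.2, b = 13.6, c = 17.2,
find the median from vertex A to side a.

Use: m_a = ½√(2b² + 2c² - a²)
m_a = ½√(2·13.6² + 2·17.2² - 13.2²)
m_a = ½√(369.92 + 591.68 - 174.24) = ½√787.36 = 14.03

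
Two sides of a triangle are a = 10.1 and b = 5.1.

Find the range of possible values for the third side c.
By the triangle inequality: |a - b| < c < a + b
|10.1 - 5.1| < c < 10.1 + 5.1
5 < c < 15.2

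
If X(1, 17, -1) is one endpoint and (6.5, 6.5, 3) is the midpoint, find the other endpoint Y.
Y = (2×6.5 - 1, 2×6.5 - 17, 2×3 - (-1)) = (12, -4, 7)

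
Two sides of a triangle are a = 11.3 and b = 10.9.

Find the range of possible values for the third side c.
By the triangle inequality: |a - b| < c < a + b
|11.3 - 10.9| < c < 11.3 + 10.9
0.4 < c < 22.2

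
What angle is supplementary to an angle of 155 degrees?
Supplementary angles sum to 180 degrees.
Other angle = 180 - 155
Other angle = 25 degrees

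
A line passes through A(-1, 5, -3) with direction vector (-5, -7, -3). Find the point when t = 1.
P(1) = (-1 + (-5)(1), 5 + (-7)(1), -3 + (-3)(1)) = (-6, -2, -6)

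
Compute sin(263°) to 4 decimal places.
sin(263 degrees) = -0.9925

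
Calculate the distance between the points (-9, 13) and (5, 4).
Using the distance formula: d = sqrt((x₂-x₁)² + (y₂-y₁)²)
dx = 5 - (-9) = 14
dy = 4 - 13 = -9
d = sqrt(14² + (-9)²) = sqrt(196 + 81) = sqrt(277) = 16.64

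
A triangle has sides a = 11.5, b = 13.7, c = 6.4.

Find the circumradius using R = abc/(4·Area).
s = (a+b+c)/2 = 15.8
Area = √(s(s-a)(s-b)(s-c)) = √(15.8·4.3·2.1·9.4) = 36.6215
R = abc/(4·Area) = (11.5·13.7·6.4)/(4·36.6215) = 1008.32/146.486 = 6.883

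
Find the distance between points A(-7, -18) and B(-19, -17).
Using the distance formula: d = sqrt((x₂-x₁)² + (y₂-y₁)²)
dx = (-19) - (-7) = -12
dy = (-17) - (-18) = 1
d = sqrt((-12)² + 1²) = sqrt(144 + 1) = sqrt(145) = 12.04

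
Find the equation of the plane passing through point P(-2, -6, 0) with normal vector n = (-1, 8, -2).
d = n·P = (-1)(-2) + (8)(-6) + (-2)(0) = -46
Plane: -x + 8y - 2z = -46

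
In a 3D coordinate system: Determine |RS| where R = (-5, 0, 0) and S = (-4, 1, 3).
d = √[(1)² + (1)² + (3)²] = √11 = 3.317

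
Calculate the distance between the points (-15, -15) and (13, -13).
Using the distance formula: d = sqrt((x₂-x₁)² + (y₂-y₁)²)
dx = 13 - (-15) = 28
dy = (-13) - (-15) = 2
d = sqrt(28² + 2²) = sqrt(784 + 4) = sqrt(788) = 28.07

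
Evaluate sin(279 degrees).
sin(279 degrees) = -0.9877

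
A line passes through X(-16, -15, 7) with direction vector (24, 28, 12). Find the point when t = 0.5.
P(0.5) = (-16 + 24(0.5), -15 + 28(0.5), 7 + 12(0.5)) = (-4, -1, 13)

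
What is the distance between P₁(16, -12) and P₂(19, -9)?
Using the distance formula: d = sqrt((x₂-x₁)² + (y₂-y₁)²)
dx = 19 - 16 = 3
dy = (-9) - (-12) = 3
d = sqrt(3² + 3²) = sqrt(9 + 9) = sqrt(18) = 4.24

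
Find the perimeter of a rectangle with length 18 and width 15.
Perimeter = 2 * (length + width)
Perimeter = 2 * (18 + 15)
Perimeter = 2 * 33
Perimeter = 66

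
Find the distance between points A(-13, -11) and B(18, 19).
Using the distance formula: d = sqrt((x₂-x₁)² + (y₂-y₁)²)
dx = 18 - (-13) = 31
dy = 19 - (-11) = 30
d = sqrt(31² + 30²) = sqrt(961 + 900) = sqrt(1861) = 43.14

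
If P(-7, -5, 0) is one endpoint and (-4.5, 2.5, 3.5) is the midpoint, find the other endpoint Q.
Q = (2×(-4.5) - (-7), 2×2.5 - (-5), 2×3.5 - 0) = (-2, 10, 7)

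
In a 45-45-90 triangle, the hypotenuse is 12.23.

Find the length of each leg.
In a 45-45-90 triangle, hypotenuse = leg·√2  →  leg = hypotenuse/√2
leg = 12.23/√2 = 8.648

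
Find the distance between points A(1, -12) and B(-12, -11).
Using the distance formula: d = sqrt((x₂-x₁)² + (y₂-y₁)²)
dx = (-12) - 1 = -13
dy = (-11) - (-12) = 1
d = sqrt((-13)² + 1²) = sqrt(169 + 1) = sqrt(170) = 13.04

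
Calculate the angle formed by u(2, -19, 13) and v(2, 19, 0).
u·v = -357, |u|² = 534, |v|² = 365
cos θ = -357/√194910 ≈ -0.8086
θ ≈ 144.0°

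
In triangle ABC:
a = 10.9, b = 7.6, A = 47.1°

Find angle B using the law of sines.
sin(B)/b = sin(A)/a
sin(B) = b·sin(A)/a = 7.6·sin(47.1°)/10.9 = 0.510764
B = arcsin(0.510764) = 30.71°  (b ≤ a, so B ≤ A and the acute solution is unique)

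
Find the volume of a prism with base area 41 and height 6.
Volume = base area * height
Volume = 41 * 6
Volume = 246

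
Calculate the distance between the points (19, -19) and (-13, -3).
Using the distance formula: d = sqrt((x₂-x₁)² + (y₂-y₁)²)
dx = (-13) - 19 = -32
dy = (-3) - (-19) = 16
d = sqrt((-32)² + 16²) = sqrt(1024 + 256) = sqrt(1280) = 35.78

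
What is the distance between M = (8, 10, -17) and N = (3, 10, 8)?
d = √[(-5)² + (0)² + (25)²] = √650 = 25.5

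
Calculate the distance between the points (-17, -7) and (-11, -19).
Using the distance formula: d = sqrt((x₂-x₁)² + (y₂-y₁)²)
dx = (-11) - (-17) = 6
dy = (-19) - (-7) = -12
d = sqrt(6² + (-12)²) = sqrt(36 + 144) = sqrt(180) = 13.42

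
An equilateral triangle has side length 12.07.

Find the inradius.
For an equilateral triangle, r = s/(2√3) where s is the side.
r = 12.07/(2√3) = 12.07/3.464102 = 3.484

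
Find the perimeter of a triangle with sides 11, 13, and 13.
Perimeter = sum of all sides
Perimeter = 11 + 13 + 13
Perimeter = 37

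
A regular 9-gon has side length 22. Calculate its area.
For a regular 9-gon with side length s = 22:
Apothem a = s / (2*tan(pi/9)) = 22 / (2*tan(pi/9)) ≈ 30.22225
Perimeter P = 9 * 22 = 198
Area = (1/2) * P * a = (1/2) * 198 * 30.22225 = 2992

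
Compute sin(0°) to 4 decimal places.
sin(0 degrees) = 0
Decimal approximation: 0.0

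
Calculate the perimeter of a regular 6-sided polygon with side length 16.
Perimeter = number of sides * side length
Perimeter = 6 * 16
Perimeter = 96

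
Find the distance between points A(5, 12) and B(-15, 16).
Using the distance formula: d = sqrt((x₂-x₁)² + (y₂-y₁)²)
dx = (-15) - 5 = -20
dy = 16 - 12 = 4
d = sqrt((-20)² + 4²) = sqrt(400 + 16) = sqrt(416) = 20.40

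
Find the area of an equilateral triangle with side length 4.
Area = (sqrt(3)/4) * s²
Area = (sqrt(3)/4) * 4²
Area = (sqrt(3)/4) * 16
Area = 6.93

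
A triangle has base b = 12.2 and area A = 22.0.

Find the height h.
A = ½bh  →  h = 2A/b
h = 2·22.0/12.2 = 3.607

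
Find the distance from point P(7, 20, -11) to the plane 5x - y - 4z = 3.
d = |5(7) + (-1)(20) + (-4)(-11) - (3)| / √(5² + (-1)² + (-4)²) = 56/√42 = 8.641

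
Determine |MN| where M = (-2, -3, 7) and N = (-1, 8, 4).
d = √[(1)² + (11)² + (-3)²] = √131 = 11.45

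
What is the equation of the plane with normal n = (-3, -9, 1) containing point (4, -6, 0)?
d = n·P = (-3)(4) + (-9)(-6) + (1)(0) = 42
Plane: -3x - 9y + z = 42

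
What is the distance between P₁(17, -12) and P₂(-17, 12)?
Using the distance formula: d = sqrt((x₂-x₁)² + (y₂-y₁)²)
dx = (-17) - 17 = -34
dy = 12 - (-12) = 24
d = sqrt((-34)² + 24²) = sqrt(1156 + 576) = sqrt(1732) = 41.62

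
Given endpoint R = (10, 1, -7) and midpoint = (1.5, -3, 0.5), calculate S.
S = (2×1.5 - 10, 2×(-3) - 1, 2×0.5 - (-7)) = (-7, -7, 8)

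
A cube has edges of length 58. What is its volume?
Volume = s³
Volume = 58³
Volume = 195112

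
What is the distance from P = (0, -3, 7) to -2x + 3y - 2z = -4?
d = |(-2)(0) + 3(-3) + (-2)(7) - (-4)| / √((-2)² + 3² + (-2)²) = 19/√17 = 4.608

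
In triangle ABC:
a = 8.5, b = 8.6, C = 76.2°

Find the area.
Using A = ½ab·sin(C):
A = ½·8.5·8.6·sin(76.2°) = ½·73.1·0.971134 = 35.49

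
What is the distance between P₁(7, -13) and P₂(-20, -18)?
Using the distance formula: d = sqrt((x₂-x₁)² + (y₂-y₁)²)
dx = (-20) - 7 = -27
dy = (-18) - (-13) = -5
d = sqrt((-27)² + (-5)²) = sqrt(729 + 25) = sqrt(754) = 27.46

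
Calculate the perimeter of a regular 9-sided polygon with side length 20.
Perimeter = number of sides * side length
Perimeter = 9 * 20
Perimeter = 180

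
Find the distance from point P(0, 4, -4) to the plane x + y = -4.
d = |1(0) + 1(4) + 0(-4) - (-4)| / √(1² + 1² + 0²) = 8/√2 = 5.657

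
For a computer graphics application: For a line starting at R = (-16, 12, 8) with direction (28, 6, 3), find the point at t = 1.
P(1) = (-16 + 28(1), 12 + 6(1), 8 + 3(1)) = (12, 18, 11)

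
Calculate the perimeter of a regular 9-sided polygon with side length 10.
Perimeter = number of sides * side length
Perimeter = 9 * 10
Perimeter = 90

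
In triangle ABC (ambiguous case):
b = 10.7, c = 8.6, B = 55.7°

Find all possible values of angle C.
sin(C)/c = sin(B)/b  →  sin(C) = c·sin(B)/b = 8.6·sin(55.7°)/10.7 = 0.663967
C₁ = arcsin(0.663967) = 41.6°,  C₂ = 180° - C₁ = 138.4°
Check C₂: A = 180° - 55.7° - 138.4° = -14.1° ≤ 0, rejected
C = 41.6° (one solution)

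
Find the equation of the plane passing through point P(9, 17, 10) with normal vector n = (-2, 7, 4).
d = n·P = (-2)(9) + (7)(17) + (4)(10) = 141
Plane: -2x + 7y + 4z = 141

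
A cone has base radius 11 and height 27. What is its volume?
Volume = (1/3) * pi * r² * h
Volume = (1/3) * pi * 11² * 27
Volume = (1/3) * pi * 121 * 27
Volume = (1/3) * pi * 3267
Volume = 3421.19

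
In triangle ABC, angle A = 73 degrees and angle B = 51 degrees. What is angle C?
Sum of angles in a triangle = 180 degrees
Third angle = 180 - 73 - 51
Third angle = 56 degrees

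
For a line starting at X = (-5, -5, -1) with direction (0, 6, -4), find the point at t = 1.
P(1) = (-5 + 0(1), -5 + 6(1), -1 + (-4)(1)) = (-5, 1, -5)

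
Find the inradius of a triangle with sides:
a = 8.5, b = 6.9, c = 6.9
s = (a+b+c)/2 = (8.5+6.9+6.9)/2 = 11.15
Area = √(s(s-a)(s-b)(s-c)) = √(11.15·2.65·4.25·4.25) = 23.102
r = Area/s = 23.102/11.15 = 2.072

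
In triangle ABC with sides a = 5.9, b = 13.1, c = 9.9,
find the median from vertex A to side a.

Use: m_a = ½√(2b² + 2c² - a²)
m_a = ½√(2·13.1² + 2·9.9² - 5.9²)
m_a = ½√(343.22 + 196.02 - 34.81) = ½√504.43 = 11.23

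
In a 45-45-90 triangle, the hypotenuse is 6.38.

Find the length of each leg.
In a 45-45-90 triangle, hypotenuse = leg·√2  →  leg = hypotenuse/√2
leg = 6.38/√2 = 4.511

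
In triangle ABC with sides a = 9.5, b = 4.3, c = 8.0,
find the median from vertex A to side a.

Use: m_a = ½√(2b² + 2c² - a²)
m_a = ½√(2·4.3² + 2·8.0² - 9.5²)
m_a = ½√(36.98 + 128 - 90.25) = ½√74.73 = 4.322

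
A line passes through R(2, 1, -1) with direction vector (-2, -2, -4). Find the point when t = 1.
P(1) = (2 + (-2)(1), 1 + (-2)(1), -1 + (-4)(1)) = (0, -1, -5)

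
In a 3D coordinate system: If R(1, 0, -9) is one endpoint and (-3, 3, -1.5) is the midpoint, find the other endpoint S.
S = (2×(-3) - 1, 2×3 - 0, 2×(-1.5) - (-9)) = (-7, 6, 6)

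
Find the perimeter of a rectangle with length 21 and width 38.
Perimeter = 2 * (length + width)
Perimeter = 2 * (21 + 38)
Perimeter = 2 * 59
Perimeter = 118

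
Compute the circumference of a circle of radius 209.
Circumference = 2 * pi * r
Circumference = 2 * pi * 209
Circumference = 1313.19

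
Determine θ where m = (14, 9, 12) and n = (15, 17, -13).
m·n = 207, |m|² = 421, |n|² = 683
cos θ = 207/√287543 ≈ 0.386
θ ≈ 67.29°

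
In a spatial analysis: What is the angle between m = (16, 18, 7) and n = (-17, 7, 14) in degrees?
m·n = -48, |m|² = 629, |n|² = 534
cos θ = -48/√335886 ≈ -0.08282
θ ≈ 94.75°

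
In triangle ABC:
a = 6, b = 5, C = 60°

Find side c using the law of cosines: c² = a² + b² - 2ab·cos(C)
c² = 6² + 5² - 2·6·5·cos(60°)
c² = 36 + 25 - 60·0.5000 = 31
c = √31 = 5.568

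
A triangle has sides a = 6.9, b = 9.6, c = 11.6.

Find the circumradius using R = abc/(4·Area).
s = (a+b+c)/2 = 14.05
Area = √(s(s-a)(s-b)(s-c)) = √(14.05·7.15·4.45·2.45) = 33.0944
R = abc/(4·Area) = (6.9·9.6·11.6)/(4·33.0944) = 768.384/132.3776 = 5.804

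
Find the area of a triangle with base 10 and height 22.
Area = (1/2) * base * height
Area = (1/2) * 10 * 22
Area = 110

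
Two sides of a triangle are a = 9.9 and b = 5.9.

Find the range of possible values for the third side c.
By the triangle inequality: |a - b| < c < a + b
|9.9 - 5.9| < c < 9.9 + 5.9
4 < c < 15.8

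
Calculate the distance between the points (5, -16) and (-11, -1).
Using the distance formula: d = sqrt((x₂-x₁)² + (y₂-y₁)²)
dx = (-11) - 5 = -16
dy = (-1) - (-16) = 15
d = sqrt((-16)² + 15²) = sqrt(256 + 225) = sqrt(481) = 21.93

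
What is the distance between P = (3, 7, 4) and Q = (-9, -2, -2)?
d = √[(-12)² + (-9)² + (-6)²] = √261 = 16.16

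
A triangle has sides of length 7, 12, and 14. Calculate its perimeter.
Perimeter = sum of all sides
Perimeter = 7 + 12 + 14
Perimeter = 33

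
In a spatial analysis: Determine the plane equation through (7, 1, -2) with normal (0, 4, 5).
d = n·P = (0)(7) + (4)(1) + (5)(-2) = -6
Plane: 4y + 5z = -6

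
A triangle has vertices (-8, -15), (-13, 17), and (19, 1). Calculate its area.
Using the coordinate formula: Area = (1/2)|x₁(y₂-y₃) + x₂(y₃-y₁) + x₃(y₁-y₂)|
Area = (1/2)|(-8)(17-1) + (-13)(1-(-15)) + 19((-15)-17)|
Area = (1/2)|(-8)*16 + (-13)*16 + 19*(-32)|
Area = (1/2)|(-128) + (-208) + (-608)|
Area = (1/2)*944 = 472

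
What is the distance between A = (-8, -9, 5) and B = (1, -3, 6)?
d = √[(9)² + (6)² + (1)²] = √118 = 10.86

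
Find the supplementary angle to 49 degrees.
Supplementary angles sum to 180 degrees.
Other angle = 180 - 49
Other angle = 131 degrees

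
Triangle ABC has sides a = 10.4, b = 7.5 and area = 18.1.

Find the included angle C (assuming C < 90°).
Area = ½ab·sin(C)  →  sin(C) = 2·Area/(ab)
sin(C) = 2·18.1/(10.4·7.5) = 0.464103
C = arcsin(0.464103) = 27.65°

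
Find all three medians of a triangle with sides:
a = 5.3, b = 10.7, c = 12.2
Using m_x = ½√(2y² + 2z² - x²):
m_a = ½√(2·10.7² + 2·12.2² - 5.3²) = ½√498.57 = 11.16
m_b = ½√(2·5.3² + 2·12.2² - 10.7²) = ½√239.37 = 7.736
m_c = ½√(2·5.3² + 2·10.7² - 12.2²) = ½√136.32 = 5.838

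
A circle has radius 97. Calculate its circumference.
Circumference = 2 * pi * r
Circumference = 2 * pi * 97
Circumference = 609.47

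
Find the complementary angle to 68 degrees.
Complementary angles sum to 90 degrees.
Other angle = 90 - 68
Other angle = 22 degrees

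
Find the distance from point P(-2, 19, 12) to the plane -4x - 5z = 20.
d = |(-4)(-2) + 0(19) + (-5)(12) - (20)| / √((-4)² + 0² + (-5)²) = 72/√41 = 11.24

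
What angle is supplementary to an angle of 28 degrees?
Supplementary angles sum to 180 degrees.
Other angle = 180 - 28
Other angle = 152 degrees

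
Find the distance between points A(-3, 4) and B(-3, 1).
Using the distance formula: d = sqrt((x₂-x₁)² + (y₂-y₁)²)
dx = (-3) - (-3) = 0
dy = 1 - 4 = -3
d = sqrt(0² + (-3)²) = sqrt(0 + 9) = sqrt(9) = 3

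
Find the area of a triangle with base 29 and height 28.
Area = (1/2) * base * height
Area = (1/2) * 29 * 28
Area = 406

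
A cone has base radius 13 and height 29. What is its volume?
Volume = (1/3) * pi * r² * h
Volume = (1/3) * pi * 13² * 29
Volume = (1/3) * pi * 169 * 29
Volume = (1/3) * pi * 4901
Volume = 5132.32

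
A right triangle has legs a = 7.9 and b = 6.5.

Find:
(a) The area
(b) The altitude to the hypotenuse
(a) Area = ½ab = ½·7.9·6.5 = 25.675
(b) Hypotenuse c = √(7.9² + 6.5²) = √104.66 = 10.2303
    Area = ½·c·h_c  →  h_c = 2·Area/c = 2·25.675/10.2303 = 5.019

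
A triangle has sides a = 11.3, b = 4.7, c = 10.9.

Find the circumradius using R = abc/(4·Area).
s = (a+b+c)/2 = 13.45
Area = √(s(s-a)(s-b)(s-c)) = √(13.45·2.15·8.75·2.55) = 25.4012
R = abc/(4·Area) = (11.3·4.7·10.9)/(4·25.4012) = 578.899/101.6048 = 5.698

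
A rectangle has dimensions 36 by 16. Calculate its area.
Area = length * width
Area = 36 * 16
Area = 576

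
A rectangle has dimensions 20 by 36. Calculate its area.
Area = length * width
Area = 20 * 36
Area = 720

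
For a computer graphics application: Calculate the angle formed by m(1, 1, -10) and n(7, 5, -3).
m·n = 42, |m|² = 102, |n|² = 83
cos θ = 42/√8466 ≈ 0.4565
θ ≈ 62.84°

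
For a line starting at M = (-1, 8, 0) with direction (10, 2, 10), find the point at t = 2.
P(2) = (-1 + 10(2), 8 + 2(2), 0 + 10(2)) = (19, 12, 20)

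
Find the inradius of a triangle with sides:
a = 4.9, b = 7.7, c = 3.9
s = (a+b+c)/2 = (4.9+7.7+3.9)/2 = 8.25
Area = √(s(s-a)(s-b)(s-c)) = √(8.25·3.35·0.55·4.35) = 8.13159
r = Area/s = 8.13159/8.25 = 0.9856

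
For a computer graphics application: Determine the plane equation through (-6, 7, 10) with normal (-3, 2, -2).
d = n·P = (-3)(-6) + (2)(7) + (-2)(10) = 12
Plane: -3x + 2y - 2z = 12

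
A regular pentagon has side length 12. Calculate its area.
For a regular 5-gon with side length s = 12:
Apothem a = s / (2*tan(pi/5)) = 12 / (2*tan(pi/5)) ≈ 8.2583
Perimeter P = 5 * 12 = 60
Area = (1/2) * P * a = (1/2) * 60 * 8.2583 = 247.75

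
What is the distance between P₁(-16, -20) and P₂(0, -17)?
Using the distance formula: d = sqrt((x₂-x₁)² + (y₂-y₁)²)
dx = 0 - (-16) = 16
dy = (-17) - (-20) = 3
d = sqrt(16² + 3²) = sqrt(256 + 9) = sqrt(265) = 16.28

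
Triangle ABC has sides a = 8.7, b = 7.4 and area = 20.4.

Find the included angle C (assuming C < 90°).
Area = ½ab·sin(C)  →  sin(C) = 2·Area/(ab)
sin(C) = 2·20.4/(8.7·7.4) = 0.633737
C = arcsin(0.633737) = 39.33°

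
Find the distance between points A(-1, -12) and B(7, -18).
Using the distance formula: d = sqrt((x₂-x₁)² + (y₂-y₁)²)
dx = 7 - (-1) = 8
dy = (-18) - (-12) = -6
d = sqrt(8² + (-6)²) = sqrt(64 + 36) = sqrt(100) = 10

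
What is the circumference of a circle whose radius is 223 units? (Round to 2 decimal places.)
Circumference = 2 * pi * r
Circumference = 2 * pi * 223
Circumference = 1401.15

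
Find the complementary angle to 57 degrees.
Complementary angles sum to 90 degrees.
Other angle = 90 - 57
Other angle = 33 degrees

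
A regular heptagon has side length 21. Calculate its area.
For a regular 7-gon with side length s = 21:
Apothem a = s / (2*tan(pi/7)) = 21 / (2*tan(pi/7)) ≈ 21.8035
Perimeter P = 7 * 21 = 147
Area = (1/2) * P * a = (1/2) * 147 * 21.8035 = 1602.56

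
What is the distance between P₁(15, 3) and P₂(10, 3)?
Using the distance formula: d = sqrt((x₂-x₁)² + (y₂-y₁)²)
dx = 10 - 15 = -5
dy = 3 - 3 = 0
d = sqrt((-5)² + 0²) = sqrt(25 + 0) = sqrt(25) = 5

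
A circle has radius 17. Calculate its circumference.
Circumference = 2 * pi * r
Circumference = 2 * pi * 17
Circumference = 106.81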